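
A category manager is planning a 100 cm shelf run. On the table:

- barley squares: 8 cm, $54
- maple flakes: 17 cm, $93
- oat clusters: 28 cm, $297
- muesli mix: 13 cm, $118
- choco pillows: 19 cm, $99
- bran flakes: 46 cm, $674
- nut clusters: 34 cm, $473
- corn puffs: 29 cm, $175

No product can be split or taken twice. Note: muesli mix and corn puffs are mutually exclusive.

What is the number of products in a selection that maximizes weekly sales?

3

Optimal total is 1265.
muesli mix + bran flakes + nut clusters hits 1265 at 93 cm.
Every optimal selection uses 3 products.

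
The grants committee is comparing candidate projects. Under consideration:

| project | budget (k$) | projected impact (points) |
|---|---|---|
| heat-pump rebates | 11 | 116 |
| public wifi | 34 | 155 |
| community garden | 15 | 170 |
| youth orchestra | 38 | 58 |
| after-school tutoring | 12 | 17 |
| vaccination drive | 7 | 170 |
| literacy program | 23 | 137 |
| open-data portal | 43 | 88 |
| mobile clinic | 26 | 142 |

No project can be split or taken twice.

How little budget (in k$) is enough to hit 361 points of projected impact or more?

33

Look for the lowest-budget combination reaching 361.
heat-pump rebates + community garden + vaccination drive reaches 456 using 33 k$.
Below 33 k$ the best achievable stays under 361.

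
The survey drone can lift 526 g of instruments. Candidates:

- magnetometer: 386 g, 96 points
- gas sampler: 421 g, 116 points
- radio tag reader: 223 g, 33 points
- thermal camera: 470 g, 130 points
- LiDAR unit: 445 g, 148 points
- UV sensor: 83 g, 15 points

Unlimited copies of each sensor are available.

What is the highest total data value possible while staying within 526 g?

LiDAR unit uses 445 of the 526 g and totals 148.

148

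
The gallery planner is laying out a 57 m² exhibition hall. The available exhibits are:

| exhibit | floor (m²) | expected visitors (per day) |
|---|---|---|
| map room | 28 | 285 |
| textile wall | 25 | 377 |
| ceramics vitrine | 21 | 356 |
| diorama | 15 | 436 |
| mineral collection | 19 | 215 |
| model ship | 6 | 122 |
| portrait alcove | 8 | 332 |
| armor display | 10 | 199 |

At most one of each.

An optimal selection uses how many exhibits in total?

4

Optimal total is 1323.
ceramics vitrine + diorama + portrait alcove + armor display hits 1323 at 54 m².
Every optimal selection uses 4 exhibits.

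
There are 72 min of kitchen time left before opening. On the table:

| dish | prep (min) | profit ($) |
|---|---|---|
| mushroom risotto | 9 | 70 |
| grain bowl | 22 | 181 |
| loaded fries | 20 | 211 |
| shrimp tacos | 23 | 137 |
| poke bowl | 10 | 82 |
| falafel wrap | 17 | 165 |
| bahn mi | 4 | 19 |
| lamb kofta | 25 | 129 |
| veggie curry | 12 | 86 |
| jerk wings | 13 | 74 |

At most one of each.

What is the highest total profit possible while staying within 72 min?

646

By profit per min: loaded fries 10.55, falafel wrap 9.71, grain bowl 8.23 lead.
A density-first pass picks grain bowl + loaded fries + poke bowl + falafel wrap — 639 at 69 min.
The 10 min tied up in poke bowl is better spent on mushroom risotto + bahn mi — total rises to 646 (72 min).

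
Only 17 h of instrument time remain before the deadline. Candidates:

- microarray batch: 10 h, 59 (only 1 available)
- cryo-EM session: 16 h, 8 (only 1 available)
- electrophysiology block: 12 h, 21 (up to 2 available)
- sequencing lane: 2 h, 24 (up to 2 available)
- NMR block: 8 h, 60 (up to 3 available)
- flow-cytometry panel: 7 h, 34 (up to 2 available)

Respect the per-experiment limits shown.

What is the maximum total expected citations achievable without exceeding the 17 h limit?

120

Ranking by ratio (expected citations/h): sequencing lane 12.00, NMR block 7.50, microarray batch 5.90.
The ratio heuristic lands on 2×sequencing lane + NMR block (108) but leaves 5 h idle.
Replace 2×sequencing lane with NMR block: the trade gains 12 net, giving 120 at 16 h.
That's the maximum — no swap from here does better than 120.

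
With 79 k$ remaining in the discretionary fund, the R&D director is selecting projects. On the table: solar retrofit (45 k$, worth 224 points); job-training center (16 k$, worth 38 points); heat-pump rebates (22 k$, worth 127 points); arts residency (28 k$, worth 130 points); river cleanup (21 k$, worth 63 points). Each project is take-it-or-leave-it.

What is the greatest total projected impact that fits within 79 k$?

354

By projected impact per k$: heat-pump rebates 5.77, solar retrofit 4.98, arts residency 4.64, river cleanup 3.00 lead.
The ratio heuristic lands on solar retrofit + heat-pump rebates (351) but leaves 12 k$ idle.
Dropping heat-pump rebates frees 22 k$; slotting in arts residency (28 k$) lifts the total to 354 at 73 k$.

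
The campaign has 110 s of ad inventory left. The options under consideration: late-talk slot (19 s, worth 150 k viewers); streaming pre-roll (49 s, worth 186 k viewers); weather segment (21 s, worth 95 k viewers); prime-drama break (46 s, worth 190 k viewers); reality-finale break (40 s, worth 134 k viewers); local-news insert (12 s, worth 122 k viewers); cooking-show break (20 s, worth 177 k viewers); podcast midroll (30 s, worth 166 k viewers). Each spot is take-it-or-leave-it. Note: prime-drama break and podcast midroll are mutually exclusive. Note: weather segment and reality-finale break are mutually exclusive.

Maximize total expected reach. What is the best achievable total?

710

The ratio ordering already packs tightly: late-talk slot + weather segment + local-news insert + cooking-show break + podcast midroll, 102 s, 710.
The closest alternative, late-talk slot + prime-drama break + local-news insert + cooking-show break, reaches only 639.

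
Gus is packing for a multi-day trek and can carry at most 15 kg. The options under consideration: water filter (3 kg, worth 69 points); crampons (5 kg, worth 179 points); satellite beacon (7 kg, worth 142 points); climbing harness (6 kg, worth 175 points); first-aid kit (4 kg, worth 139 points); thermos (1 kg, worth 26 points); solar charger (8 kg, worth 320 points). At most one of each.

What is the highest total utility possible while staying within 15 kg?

528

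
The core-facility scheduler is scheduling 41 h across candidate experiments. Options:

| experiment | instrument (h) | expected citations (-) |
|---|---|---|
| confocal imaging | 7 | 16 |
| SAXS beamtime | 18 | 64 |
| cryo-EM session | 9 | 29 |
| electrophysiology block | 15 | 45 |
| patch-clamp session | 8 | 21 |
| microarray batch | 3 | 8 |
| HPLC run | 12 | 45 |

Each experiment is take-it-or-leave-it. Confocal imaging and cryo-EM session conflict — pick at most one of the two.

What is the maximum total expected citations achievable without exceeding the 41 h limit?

138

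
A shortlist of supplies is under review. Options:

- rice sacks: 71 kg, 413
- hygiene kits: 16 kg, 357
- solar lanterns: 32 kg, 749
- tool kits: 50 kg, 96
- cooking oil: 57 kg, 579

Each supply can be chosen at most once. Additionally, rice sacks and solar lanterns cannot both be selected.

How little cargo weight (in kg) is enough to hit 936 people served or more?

Look for the lowest-cargo combination reaching 936.
hygiene kits + solar lanterns: 1106 people served at 48 kg.
Below 48 kg the best achievable stays under 936.

48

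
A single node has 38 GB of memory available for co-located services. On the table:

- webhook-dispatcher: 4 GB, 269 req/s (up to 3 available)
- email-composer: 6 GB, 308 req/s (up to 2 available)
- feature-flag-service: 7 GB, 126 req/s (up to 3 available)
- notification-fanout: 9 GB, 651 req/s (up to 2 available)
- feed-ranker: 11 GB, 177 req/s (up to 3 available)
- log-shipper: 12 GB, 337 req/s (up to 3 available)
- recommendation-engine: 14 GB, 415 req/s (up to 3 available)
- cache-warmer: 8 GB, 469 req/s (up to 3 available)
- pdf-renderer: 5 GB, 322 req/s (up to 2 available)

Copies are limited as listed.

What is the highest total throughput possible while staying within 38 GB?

By throughput per GB: notification-fanout 72.33, webhook-dispatcher 67.25, pdf-renderer 64.40 lead.
Filling by ratio: 3×webhook-dispatcher + 2×notification-fanout + pdf-renderer for 2431, with 3 GB left unused.
Replace pdf-renderer with cache-warmer: the trade gains 147 net, giving 2578 at 38 GB.
That's the maximum — no swap from here does better than 2578.

2578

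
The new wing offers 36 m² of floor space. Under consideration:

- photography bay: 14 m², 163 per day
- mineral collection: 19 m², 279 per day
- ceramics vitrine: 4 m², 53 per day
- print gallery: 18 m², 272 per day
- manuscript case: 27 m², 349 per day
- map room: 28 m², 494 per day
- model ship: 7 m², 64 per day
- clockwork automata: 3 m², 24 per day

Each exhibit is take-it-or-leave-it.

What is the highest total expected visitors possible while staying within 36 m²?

Ceramics vitrine + map room + clockwork automata uses 35 of the 36 m² and totals 571.

571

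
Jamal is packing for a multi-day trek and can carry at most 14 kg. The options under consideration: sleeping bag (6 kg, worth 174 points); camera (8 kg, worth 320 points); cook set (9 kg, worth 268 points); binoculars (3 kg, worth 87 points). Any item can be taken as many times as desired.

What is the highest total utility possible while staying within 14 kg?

Sleeping bag + camera uses 14 of the 14 kg and totals 494.

494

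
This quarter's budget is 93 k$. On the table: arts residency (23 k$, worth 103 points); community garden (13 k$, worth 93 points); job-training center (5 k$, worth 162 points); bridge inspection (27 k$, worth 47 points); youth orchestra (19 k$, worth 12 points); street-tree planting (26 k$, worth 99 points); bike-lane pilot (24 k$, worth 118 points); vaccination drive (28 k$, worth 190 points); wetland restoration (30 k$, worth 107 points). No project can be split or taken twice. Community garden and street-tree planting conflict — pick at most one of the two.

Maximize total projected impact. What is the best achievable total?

Ranking by ratio (projected impact/k$): job-training center 32.40, community garden 7.15, vaccination drive 6.79.
Arts residency + community garden + job-training center + bike-lane pilot + vaccination drive uses 93 of the 93 k$ and totals 666.
No other feasible combination exceeds 666.

666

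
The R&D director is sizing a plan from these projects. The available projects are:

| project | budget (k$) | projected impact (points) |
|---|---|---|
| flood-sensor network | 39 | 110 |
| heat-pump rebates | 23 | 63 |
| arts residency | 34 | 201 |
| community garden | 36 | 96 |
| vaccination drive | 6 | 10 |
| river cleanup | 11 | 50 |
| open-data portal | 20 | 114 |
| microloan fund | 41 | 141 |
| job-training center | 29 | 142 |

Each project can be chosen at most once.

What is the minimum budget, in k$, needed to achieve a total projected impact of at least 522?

112

Minimise k$ subject to total projected impact ≥ 522.
Taking heat-pump rebates + arts residency + vaccination drive + open-data portal + job-training center gives 530 (≥ 522) for 112 k$.
Below 112 k$ the best achievable stays under 522.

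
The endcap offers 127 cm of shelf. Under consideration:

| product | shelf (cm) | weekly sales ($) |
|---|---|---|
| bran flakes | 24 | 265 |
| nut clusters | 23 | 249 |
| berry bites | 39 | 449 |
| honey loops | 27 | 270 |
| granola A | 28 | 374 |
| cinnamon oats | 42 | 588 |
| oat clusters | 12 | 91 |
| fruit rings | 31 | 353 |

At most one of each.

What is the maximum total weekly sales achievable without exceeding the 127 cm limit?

A density-first pass picks berry bites + granola A + cinnamon oats + oat clusters — 1502 at 121 cm.
Dropping berry bites and oat clusters frees 51 cm; slotting in bran flakes + fruit rings (55 cm) lifts the total to 1580 at 125 cm.
Every other selection either busts 127 cm or fails to beat 1580.

1580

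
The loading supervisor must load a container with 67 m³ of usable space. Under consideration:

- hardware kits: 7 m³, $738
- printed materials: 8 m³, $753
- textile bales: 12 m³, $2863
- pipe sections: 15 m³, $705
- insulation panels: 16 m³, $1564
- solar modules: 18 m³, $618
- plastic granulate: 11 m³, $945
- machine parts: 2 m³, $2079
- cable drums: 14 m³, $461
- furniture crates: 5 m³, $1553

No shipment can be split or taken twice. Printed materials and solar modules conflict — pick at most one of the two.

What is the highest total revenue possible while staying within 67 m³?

10495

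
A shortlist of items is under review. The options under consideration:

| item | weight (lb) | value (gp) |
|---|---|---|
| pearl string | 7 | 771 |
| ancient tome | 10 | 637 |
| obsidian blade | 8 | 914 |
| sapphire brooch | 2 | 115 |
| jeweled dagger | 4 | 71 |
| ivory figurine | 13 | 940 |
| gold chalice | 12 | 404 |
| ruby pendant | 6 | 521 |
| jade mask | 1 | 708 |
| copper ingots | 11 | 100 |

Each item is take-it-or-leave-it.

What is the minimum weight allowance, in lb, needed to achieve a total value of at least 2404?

18

Minimise lb subject to total value ≥ 2404.
Taking pearl string + obsidian blade + sapphire brooch + jade mask gives 2508 (≥ 2404) for 18 lb.
Any bundle with less than 18 lb falls short of 2404.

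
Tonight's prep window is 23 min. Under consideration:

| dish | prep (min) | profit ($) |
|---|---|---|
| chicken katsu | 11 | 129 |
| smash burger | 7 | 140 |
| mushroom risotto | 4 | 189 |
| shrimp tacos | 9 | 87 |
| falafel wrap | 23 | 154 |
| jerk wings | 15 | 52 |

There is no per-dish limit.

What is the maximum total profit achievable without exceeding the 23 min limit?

945

5×mushroom risotto uses 20 of the 23 min and totals 945.
The spare 3 min is too small for any remaining dish, and no exchange beats 945.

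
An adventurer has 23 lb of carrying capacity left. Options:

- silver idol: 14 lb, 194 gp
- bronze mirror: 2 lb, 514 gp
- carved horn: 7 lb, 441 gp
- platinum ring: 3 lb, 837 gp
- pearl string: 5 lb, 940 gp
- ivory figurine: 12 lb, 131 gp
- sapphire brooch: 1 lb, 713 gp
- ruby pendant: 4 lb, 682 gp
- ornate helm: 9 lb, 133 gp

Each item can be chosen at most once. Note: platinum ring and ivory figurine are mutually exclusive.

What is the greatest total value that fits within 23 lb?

Taking bronze mirror + carved horn + platinum ring + pearl string + sapphire brooch + ruby pendant: 22 lb used, 4127 in value.
Runner-up bronze mirror + platinum ring + pearl string + sapphire brooch + ruby pendant tops out at 3686.

4127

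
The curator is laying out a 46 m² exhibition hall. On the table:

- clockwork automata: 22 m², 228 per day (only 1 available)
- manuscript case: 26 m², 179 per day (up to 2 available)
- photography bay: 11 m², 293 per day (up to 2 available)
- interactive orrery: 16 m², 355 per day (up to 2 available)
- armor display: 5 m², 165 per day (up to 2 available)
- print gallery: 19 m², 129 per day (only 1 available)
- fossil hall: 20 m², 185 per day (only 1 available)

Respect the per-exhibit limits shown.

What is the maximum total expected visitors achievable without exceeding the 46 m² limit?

By expected visitors per m²: armor display 33.00, photography bay 26.64, interactive orrery 22.19 lead.
Taking the top-ratio exhibits first gives 2×photography bay + 2×armor display for 916 (32 m²).
Replace armor display with interactive orrery: the trade gains 190 net, giving 1106 at 43 m².
No other feasible combination exceeds 1106.

1106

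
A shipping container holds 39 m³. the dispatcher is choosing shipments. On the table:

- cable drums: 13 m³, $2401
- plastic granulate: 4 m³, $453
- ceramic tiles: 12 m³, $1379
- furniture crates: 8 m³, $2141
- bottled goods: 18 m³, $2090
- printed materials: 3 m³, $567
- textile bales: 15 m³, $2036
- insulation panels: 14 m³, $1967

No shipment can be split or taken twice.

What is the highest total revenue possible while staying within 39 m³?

A density-first pass picks cable drums + furniture crates + printed materials + insulation panels — 7076 at 38 m³.
Dropping insulation panels frees 14 m³; slotting in textile bales (15 m³) lifts the total to 7145 at 39 m³.
The closest alternative, cable drums + furniture crates + printed materials + insulation panels, reaches only 7076.

7145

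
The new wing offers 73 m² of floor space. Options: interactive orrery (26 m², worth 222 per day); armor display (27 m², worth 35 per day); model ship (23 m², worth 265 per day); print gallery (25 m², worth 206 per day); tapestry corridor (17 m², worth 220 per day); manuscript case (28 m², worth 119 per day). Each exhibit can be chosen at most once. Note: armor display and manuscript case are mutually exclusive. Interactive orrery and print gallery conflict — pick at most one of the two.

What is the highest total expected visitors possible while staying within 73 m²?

707

By expected visitors per m²: tapestry corridor 12.94, model ship 11.52, interactive orrery 8.54 lead.
Taking interactive orrery + model ship + tapestry corridor: 66 m² used, 707 in expected visitors.
The spare 7 m² is too small for any remaining exhibit, and no feasible exchange beats 707.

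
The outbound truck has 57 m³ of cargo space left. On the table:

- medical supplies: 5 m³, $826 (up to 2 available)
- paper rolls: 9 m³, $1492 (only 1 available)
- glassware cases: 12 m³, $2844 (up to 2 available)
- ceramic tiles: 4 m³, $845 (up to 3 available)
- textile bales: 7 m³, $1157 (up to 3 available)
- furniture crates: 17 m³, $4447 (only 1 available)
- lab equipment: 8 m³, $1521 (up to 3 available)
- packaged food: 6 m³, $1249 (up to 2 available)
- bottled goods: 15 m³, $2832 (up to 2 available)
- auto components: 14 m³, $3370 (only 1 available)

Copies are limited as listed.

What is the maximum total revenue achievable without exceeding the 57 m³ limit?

Ranking by ratio (revenue/m³): furniture crates 261.59, auto components 240.71, glassware cases 237.00, ceramic tiles 211.25.
A density-first pass picks 2×glassware cases + furniture crates + auto components — 13505 at 55 m³.
Dropping glassware cases frees 12 m³; slotting in 2×ceramic tiles + packaged food (14 m³) lifts the total to 13600 at 57 m³.
No other feasible combination exceeds 13600.

13600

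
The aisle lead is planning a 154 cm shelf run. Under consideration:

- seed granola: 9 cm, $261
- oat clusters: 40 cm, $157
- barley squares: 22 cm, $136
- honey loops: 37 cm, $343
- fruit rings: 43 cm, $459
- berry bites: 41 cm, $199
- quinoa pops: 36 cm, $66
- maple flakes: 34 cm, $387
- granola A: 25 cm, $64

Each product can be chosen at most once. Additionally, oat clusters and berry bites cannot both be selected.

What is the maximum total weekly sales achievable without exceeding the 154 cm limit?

1586

Best packing: seed granola + barley squares + honey loops + fruit rings + maple flakes — 145 cm, 1586 total.
The closest alternative, seed granola + honey loops + fruit rings + maple flakes + granola A, reaches only 1514.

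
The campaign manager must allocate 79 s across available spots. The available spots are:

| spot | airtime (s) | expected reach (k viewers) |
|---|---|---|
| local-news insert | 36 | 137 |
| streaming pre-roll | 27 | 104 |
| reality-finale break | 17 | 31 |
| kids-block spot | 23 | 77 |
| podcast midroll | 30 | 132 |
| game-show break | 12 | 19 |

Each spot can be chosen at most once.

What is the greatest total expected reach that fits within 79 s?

288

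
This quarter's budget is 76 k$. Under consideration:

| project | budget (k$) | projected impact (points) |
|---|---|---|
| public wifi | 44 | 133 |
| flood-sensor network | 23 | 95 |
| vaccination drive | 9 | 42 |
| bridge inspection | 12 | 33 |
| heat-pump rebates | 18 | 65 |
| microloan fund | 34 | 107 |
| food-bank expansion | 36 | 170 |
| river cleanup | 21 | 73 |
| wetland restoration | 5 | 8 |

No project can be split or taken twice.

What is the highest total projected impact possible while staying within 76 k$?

315

By projected impact per k$: food-bank expansion 4.72, vaccination drive 4.67, flood-sensor network 4.13 lead.
Taking flood-sensor network + vaccination drive + food-bank expansion + wetland restoration: 73 k$ used, 315 in projected impact.
Nothing else within 76 k$ beats 315.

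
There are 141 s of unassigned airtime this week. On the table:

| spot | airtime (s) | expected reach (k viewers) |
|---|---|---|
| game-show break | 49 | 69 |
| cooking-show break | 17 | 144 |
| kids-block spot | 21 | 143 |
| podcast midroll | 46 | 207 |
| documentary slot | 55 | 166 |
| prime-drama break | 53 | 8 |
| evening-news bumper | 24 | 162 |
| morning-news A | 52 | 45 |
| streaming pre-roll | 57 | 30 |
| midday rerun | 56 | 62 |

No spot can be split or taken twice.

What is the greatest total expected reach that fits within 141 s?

Density check — cooking-show break 8.47, kids-block spot 6.81, evening-news bumper 6.75, podcast midroll 4.50 are the best per s.
A density-first pass picks cooking-show break + kids-block spot + podcast midroll + evening-news bumper — 656 at 108 s.
The 24 s tied up in evening-news bumper is better spent on documentary slot — total rises to 660 (139 s).
That's the maximum — no swap from here does better than 660.

660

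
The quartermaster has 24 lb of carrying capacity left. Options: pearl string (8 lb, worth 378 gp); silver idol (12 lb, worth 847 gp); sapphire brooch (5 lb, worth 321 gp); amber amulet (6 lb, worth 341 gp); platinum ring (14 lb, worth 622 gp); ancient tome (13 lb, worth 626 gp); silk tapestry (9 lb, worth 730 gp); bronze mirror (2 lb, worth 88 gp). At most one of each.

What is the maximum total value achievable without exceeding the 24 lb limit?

By value per lb: silk tapestry 81.11, silver idol 70.58, sapphire brooch 64.20, amber amulet 56.83 lead.
Taking silver idol + silk tapestry + bronze mirror: 23 lb used, 1665 in value.
Runner-up silver idol + silk tapestry tops out at 1577.

1665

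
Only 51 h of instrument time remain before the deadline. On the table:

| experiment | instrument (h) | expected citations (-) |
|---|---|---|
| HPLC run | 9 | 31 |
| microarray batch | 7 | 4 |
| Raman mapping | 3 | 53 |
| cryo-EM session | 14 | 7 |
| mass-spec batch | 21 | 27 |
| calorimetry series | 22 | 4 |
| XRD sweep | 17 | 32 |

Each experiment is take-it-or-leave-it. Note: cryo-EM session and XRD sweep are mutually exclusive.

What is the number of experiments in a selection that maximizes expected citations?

The maximum expected citations within 51 h is 143.
HPLC run + Raman mapping + mass-spec batch + XRD sweep hits 143 at 50 h.
Every optimal selection uses 4 experiments.

4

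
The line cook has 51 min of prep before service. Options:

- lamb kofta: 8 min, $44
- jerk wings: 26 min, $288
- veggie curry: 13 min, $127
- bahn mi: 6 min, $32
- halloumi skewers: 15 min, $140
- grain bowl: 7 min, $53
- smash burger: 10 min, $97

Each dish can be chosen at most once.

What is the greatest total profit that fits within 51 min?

525

Greedy by ratio would take jerk wings + veggie curry + smash burger: 49 min used, total 512.
The 13 min tied up in veggie curry is better spent on halloumi skewers — total rises to 525 (51 min).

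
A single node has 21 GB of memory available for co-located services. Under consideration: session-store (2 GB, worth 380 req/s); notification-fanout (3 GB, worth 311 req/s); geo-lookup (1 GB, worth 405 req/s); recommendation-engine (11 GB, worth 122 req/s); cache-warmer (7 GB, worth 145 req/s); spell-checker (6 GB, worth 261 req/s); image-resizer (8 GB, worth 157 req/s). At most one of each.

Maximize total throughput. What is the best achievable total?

Ranking by ratio (throughput/GB): geo-lookup 405.00, session-store 190.00, notification-fanout 103.67, spell-checker 43.50.
Filling by ratio: session-store + notification-fanout + geo-lookup + cache-warmer + spell-checker for 1502, with 2 GB left unused.
Replace cache-warmer with image-resizer: the trade gains 12 net, giving 1514 at 20 GB.
The closest alternative, session-store + notification-fanout + geo-lookup + cache-warmer + spell-checker, reaches only 1502.

1514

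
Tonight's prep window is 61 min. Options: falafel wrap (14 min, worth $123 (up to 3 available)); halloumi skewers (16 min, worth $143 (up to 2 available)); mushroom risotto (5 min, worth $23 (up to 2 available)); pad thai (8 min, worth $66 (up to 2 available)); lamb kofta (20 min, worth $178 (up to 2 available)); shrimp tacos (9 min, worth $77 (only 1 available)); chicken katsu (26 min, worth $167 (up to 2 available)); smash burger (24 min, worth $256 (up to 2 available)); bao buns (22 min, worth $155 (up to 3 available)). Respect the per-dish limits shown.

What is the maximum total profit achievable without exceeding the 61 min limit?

601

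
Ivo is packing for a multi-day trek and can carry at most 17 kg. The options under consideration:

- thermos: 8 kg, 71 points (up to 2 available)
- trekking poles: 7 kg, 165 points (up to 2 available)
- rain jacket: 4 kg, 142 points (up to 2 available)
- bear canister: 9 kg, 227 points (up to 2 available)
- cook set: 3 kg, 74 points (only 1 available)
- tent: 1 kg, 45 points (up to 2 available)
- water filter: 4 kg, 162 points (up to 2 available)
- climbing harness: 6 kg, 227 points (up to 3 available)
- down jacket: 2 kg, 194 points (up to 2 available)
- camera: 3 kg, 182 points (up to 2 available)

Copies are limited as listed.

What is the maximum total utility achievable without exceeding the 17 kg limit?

1024

Density check — down jacket 97.00, camera 60.67, tent 45.00 are the best per kg.
The ratio heuristic lands on 2×tent + water filter + 2×down jacket + 2×camera (1004) but leaves 1 kg idle.
Replace tent and water filter with climbing harness: the trade gains 20 net, giving 1024 at 17 kg.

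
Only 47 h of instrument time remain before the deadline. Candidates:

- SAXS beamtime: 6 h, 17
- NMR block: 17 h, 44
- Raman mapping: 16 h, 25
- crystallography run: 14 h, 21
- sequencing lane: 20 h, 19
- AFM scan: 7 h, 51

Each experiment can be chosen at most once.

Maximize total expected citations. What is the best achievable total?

137

By expected citations per h: AFM scan 7.29, SAXS beamtime 2.83, NMR block 2.59, Raman mapping 1.56 lead.
SAXS beamtime + NMR block + Raman mapping + AFM scan uses 46 of the 47 h and totals 137.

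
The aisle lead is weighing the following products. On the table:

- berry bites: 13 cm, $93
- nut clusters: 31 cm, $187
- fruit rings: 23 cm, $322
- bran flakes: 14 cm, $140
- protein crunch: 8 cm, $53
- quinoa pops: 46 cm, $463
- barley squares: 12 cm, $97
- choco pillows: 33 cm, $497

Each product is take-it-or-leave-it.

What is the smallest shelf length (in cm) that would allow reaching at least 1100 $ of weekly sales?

90

Look for the lowest-shelf combination reaching 1100.
fruit rings + bran flakes + protein crunch + barley squares + choco pillows: 1109 weekly sales at 90 cm.
No combination under 90 cm hits 1100.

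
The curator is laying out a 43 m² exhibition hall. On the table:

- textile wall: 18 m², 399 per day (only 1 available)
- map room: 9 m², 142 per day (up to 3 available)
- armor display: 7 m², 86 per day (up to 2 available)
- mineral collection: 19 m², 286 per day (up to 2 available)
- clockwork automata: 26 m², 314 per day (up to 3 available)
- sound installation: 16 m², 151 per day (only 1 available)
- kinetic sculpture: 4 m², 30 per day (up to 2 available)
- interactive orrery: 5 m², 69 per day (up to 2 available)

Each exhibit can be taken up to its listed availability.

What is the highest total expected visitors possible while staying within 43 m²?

769

Density check — textile wall 22.17, map room 15.78, mineral collection 15.05 are the best per m².
A density-first pass picks textile wall + 2×map room + interactive orrery — 752 at 41 m².
Replace interactive orrery with armor display: the trade gains 17 net, giving 769 at 43 m².
That's the maximum — no swap from here does better than 769.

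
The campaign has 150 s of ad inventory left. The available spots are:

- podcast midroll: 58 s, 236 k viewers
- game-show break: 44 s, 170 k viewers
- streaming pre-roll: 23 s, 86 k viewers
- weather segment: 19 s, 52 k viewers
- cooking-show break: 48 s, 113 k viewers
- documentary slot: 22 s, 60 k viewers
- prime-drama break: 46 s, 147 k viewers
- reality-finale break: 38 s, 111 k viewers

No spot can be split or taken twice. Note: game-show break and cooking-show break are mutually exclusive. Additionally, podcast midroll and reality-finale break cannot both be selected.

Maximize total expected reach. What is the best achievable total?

553

Ranking by ratio (expected reach/s): podcast midroll 4.07, game-show break 3.86, streaming pre-roll 3.74.
Filling by ratio: podcast midroll + game-show break + streaming pre-roll + weather segment for 544, with 6 s left unused.
The 42 s tied up in streaming pre-roll and weather segment is better spent on prime-drama break — total rises to 553 (148 s).
Next best is podcast midroll + game-show break + streaming pre-roll + documentary slot at 552 (147 s) — short by 1.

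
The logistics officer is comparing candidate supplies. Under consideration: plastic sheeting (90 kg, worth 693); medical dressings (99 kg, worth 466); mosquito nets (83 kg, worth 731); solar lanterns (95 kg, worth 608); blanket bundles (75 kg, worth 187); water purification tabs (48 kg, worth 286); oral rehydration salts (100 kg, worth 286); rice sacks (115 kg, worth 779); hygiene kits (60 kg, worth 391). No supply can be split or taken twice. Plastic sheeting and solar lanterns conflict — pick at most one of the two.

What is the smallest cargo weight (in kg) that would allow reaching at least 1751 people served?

233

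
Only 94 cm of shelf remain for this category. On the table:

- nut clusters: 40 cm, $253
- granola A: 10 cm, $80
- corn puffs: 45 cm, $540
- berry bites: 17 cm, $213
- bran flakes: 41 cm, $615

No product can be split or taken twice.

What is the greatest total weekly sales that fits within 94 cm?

1155

Density check — bran flakes 15.00, berry bites 12.53, corn puffs 12.00, granola A 8.00 are the best per cm.
A density-first pass picks granola A + berry bites + bran flakes — 908 at 68 cm.
The 27 cm tied up in granola A and berry bites is better spent on corn puffs — total rises to 1155 (86 cm).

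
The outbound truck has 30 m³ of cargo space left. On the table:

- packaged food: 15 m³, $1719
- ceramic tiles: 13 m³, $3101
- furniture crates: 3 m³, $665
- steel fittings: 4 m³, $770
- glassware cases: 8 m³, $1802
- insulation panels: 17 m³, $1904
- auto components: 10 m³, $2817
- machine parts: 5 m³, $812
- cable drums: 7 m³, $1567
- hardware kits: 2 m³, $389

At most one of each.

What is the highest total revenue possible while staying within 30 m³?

7485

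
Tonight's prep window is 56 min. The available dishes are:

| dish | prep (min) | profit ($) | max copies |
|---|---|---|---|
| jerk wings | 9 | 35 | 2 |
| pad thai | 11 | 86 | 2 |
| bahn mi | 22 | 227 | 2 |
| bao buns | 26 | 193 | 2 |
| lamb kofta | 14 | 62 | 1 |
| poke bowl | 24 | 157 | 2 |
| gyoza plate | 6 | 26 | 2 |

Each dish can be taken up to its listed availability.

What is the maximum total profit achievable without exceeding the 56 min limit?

Pad thai + 2×bahn mi uses 55 of the 56 min and totals 540.
The spare 1 min is too small for any remaining dish, and no exchange beats 540.

540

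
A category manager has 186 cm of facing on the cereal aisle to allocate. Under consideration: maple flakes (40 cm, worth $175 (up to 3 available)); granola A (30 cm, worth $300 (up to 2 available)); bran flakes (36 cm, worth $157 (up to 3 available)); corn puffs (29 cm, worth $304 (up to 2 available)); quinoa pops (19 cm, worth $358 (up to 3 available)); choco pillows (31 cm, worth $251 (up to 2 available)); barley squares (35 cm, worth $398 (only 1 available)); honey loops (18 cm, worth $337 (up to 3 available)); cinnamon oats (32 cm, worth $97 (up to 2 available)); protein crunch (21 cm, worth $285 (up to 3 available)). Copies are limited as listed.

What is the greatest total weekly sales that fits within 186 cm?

The ratio heuristic lands on 3×quinoa pops + 3×honey loops + 3×protein crunch (2940) but leaves 12 cm idle.
Dropping protein crunch frees 21 cm; slotting in corn puffs (29 cm) lifts the total to 2959 at 182 cm.
That's the maximum — no swap from here does better than 2959.

2959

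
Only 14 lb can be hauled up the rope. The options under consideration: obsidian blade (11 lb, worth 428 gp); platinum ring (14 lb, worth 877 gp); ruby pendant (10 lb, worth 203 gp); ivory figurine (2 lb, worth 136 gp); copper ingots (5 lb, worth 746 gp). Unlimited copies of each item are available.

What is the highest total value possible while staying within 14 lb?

1764

The ratio ordering already packs tightly: 2×ivory figurine + 2×copper ingots, 14 lb, 1764.
That's the maximum — no swap from here does better than 1764.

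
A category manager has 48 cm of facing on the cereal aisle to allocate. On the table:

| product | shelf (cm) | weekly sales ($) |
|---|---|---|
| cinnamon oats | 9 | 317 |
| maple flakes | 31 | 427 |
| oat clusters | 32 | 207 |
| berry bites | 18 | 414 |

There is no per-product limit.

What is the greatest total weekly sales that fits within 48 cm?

Taking 5×cinnamon oats: 45 cm used, 1585 in weekly sales.
The spare 3 cm is too small for any remaining product, and no exchange beats 1585.

1585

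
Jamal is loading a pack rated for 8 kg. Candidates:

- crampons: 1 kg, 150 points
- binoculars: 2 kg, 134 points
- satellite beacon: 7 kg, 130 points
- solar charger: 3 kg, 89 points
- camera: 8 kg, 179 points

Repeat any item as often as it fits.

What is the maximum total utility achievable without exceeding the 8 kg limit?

1200

Best packing: 8×crampons — 8 kg, 1200 total.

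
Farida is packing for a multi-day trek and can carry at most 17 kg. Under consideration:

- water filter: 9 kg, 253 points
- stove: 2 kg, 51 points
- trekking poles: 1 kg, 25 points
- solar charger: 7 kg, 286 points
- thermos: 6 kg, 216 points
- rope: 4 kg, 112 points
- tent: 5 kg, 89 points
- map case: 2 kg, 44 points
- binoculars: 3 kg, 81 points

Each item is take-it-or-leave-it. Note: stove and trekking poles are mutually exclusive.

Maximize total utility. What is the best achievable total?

614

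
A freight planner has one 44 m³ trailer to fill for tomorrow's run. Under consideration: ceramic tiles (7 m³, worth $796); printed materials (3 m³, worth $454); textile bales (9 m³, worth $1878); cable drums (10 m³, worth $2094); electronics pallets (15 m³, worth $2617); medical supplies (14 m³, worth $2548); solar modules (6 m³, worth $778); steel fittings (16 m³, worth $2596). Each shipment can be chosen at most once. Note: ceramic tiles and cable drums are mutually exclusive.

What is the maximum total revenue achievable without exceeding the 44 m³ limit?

Filling by ratio: printed materials + textile bales + cable drums + medical supplies + solar modules for 7752, with 2 m³ left unused.
Replace medical supplies with electronics pallets: the trade gains 69 net, giving 7821 at 43 m³.
Textile bales + electronics pallets + medical supplies + solar modules (44 m³) also reaches 7821 — a tie, but nothing goes higher.

7821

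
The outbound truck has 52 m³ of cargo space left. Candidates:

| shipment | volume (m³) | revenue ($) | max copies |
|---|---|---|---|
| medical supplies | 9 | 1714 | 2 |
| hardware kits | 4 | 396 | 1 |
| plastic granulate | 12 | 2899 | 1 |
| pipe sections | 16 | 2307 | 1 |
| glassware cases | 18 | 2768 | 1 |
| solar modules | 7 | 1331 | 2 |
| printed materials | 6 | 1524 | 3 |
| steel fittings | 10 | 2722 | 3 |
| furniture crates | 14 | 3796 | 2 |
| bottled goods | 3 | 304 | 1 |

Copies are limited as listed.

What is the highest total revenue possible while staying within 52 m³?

Filling by ratio: printed materials + 3×steel fittings + furniture crates for 13486, with 2 m³ left unused.
Replace steel fittings with 2×printed materials: the trade gains 326 net, giving 13812 at 52 m³.
That's the maximum — no swap from here does better than 13812.

13812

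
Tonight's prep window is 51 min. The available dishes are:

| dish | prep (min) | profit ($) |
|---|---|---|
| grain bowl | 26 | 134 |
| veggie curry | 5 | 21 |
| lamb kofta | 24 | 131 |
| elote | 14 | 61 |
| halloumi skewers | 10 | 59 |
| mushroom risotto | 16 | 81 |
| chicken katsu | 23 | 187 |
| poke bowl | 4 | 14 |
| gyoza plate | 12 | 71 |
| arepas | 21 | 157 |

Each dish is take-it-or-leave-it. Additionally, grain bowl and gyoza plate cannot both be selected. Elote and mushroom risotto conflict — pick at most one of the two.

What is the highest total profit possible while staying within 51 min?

The ratio ordering already packs tightly: veggie curry + chicken katsu + arepas, 49 min, 365.
The closest alternative, chicken katsu + poke bowl + arepas, reaches only 358.

365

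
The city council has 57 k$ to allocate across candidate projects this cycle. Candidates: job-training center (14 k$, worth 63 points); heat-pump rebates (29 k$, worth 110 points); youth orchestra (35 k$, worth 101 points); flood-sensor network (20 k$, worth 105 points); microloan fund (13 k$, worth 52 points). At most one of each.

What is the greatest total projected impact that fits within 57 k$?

A density-first pass picks job-training center + flood-sensor network + microloan fund — 220 at 47 k$.
Dropping flood-sensor network frees 20 k$; slotting in heat-pump rebates (29 k$) lifts the total to 225 at 56 k$.

225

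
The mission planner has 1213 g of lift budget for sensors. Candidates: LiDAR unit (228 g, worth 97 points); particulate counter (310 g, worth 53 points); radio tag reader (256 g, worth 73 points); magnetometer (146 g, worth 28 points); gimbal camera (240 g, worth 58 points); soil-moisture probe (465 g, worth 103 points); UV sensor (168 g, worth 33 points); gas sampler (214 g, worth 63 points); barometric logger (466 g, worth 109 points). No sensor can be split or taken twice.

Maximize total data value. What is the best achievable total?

342

Density check — LiDAR unit 0.43, gas sampler 0.29, radio tag reader 0.29, gimbal camera 0.24 are the best per g.
A density-first pass picks LiDAR unit + radio tag reader + gimbal camera + UV sensor + gas sampler — 324 at 1106 g.
Replace gimbal camera and UV sensor with barometric logger: the trade gains 18 net, giving 342 at 1164 g.
The closest alternative, LiDAR unit + radio tag reader + gimbal camera + barometric logger, reaches only 337.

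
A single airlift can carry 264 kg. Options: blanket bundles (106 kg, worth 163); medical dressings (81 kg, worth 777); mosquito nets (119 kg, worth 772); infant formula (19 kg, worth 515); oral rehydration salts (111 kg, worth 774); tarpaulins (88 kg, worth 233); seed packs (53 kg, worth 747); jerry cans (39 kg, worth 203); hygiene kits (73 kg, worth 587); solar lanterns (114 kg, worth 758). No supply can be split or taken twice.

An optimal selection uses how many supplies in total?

4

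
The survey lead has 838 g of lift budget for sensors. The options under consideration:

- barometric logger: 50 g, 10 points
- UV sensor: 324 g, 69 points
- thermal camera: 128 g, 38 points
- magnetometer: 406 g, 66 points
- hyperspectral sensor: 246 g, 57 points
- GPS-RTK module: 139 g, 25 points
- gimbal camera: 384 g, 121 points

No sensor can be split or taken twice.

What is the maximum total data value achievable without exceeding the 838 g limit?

Taking the top-ratio sensors first gives barometric logger + thermal camera + hyperspectral sensor + gimbal camera for 226 (808 g).
Dropping barometric logger and hyperspectral sensor frees 296 g; slotting in UV sensor (324 g) lifts the total to 228 at 836 g.
Runner-up barometric logger + thermal camera + hyperspectral sensor + gimbal camera tops out at 226.

228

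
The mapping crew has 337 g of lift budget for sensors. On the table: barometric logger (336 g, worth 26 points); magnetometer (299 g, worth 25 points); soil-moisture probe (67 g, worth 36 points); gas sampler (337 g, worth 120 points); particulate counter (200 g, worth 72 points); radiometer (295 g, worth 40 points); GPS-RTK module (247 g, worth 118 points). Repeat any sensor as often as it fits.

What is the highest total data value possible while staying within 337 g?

By data value per g: soil-moisture probe 0.54, GPS-RTK module 0.48, particulate counter 0.36, gas sampler 0.36 lead.
Taking 5×soil-moisture probe: 335 g used, 180 in data value.
The spare 2 g is too small for any remaining sensor, and no exchange beats 180.

180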